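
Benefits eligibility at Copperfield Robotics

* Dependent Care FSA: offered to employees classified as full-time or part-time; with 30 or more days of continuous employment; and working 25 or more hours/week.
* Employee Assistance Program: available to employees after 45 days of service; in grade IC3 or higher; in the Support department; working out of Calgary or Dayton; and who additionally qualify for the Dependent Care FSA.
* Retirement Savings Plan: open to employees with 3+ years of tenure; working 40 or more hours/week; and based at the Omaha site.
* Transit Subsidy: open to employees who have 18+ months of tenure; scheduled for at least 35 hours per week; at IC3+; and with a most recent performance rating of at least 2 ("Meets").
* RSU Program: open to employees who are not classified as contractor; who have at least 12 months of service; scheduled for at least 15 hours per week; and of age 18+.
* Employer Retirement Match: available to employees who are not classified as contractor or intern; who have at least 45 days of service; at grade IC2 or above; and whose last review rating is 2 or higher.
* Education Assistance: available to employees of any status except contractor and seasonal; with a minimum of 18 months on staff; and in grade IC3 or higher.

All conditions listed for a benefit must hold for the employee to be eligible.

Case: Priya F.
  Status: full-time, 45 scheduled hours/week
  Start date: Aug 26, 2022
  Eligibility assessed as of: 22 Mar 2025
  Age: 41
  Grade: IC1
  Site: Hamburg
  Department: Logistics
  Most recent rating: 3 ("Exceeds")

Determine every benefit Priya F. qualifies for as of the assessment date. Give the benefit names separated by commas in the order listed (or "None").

Service from Aug 26, 2022 to 22 Mar 2025: 939 days.
Dependent Care FSA — status full-time ✓; service 939 days ≥ 30 days ✓; 45 hrs/wk ≥ 25 ✓ → eligible.
Employee Assistance Program — service 939 days ≥ 45 days ✓; grade IC1 < IC3 ✗ → not eligible.
Retirement Savings Plan — service 939 days < 3 years (≈1095 days) ✗ → not eligible.
Transit Subsidy — service 939 days ≥ 18 months (≈540 days) ✓; 45 hrs/wk ≥ 35 ✓; grade IC1 < IC3 ✗ → not eligible.
RSU Program — status full-time ✓ (not excluded); service 939 days ≥ 12 months (≈360 days) ✓; 45 hrs/wk ≥ 15 ✓; age 41 ≥ 18 ✓ → eligible.
Employer Retirement Match — status full-time ✓ (not excluded); service 939 days ≥ 45 days ✓; grade IC1 < IC2 ✗ → not eligible.
Education Assistance — status full-time ✓ (not excluded); service 939 days ≥ 18 months (≈540 days) ✓; grade IC1 < IC3 ✗ → not eligible.

Dependent Care FSA, RSU Program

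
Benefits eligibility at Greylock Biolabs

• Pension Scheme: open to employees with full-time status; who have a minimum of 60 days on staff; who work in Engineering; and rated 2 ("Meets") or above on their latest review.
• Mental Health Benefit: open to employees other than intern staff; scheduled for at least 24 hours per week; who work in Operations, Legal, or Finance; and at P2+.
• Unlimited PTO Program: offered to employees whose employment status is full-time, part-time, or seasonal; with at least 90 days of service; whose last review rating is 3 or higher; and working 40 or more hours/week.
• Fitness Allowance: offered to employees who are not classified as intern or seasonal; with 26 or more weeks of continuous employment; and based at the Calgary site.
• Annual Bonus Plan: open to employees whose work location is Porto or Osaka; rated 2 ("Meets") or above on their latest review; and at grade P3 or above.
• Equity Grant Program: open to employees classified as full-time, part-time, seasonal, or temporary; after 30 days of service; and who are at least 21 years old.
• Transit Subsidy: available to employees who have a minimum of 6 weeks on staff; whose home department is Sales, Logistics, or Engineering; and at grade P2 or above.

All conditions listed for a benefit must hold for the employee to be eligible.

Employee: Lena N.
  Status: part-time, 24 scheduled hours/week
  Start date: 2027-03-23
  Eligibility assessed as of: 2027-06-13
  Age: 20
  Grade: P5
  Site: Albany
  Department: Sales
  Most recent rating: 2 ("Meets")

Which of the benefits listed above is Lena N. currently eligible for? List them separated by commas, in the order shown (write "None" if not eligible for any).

Service from 2027-03-23 to 2027-06-13: 82 days.
Pension Scheme — status part-time ✗ (requires full-time) → not eligible.
Mental Health Benefit — status part-time ✓ (not excluded); 24 hrs/wk ≥ 24 ✓; dept Sales ✗ → not eligible.
Unlimited PTO Program — status part-time ✓; service 82 days < 90 days ✗ → not eligible.
Fitness Allowance — status part-time ✓ (not excluded); service 82 days < 26 weeks (≈182 days) ✗ → not eligible.
Annual Bonus Plan — site Albany ✗ (not Porto or Osaka) → not eligible.
Equity Grant Program — status part-time ✓; service 82 days ≥ 30 days ✓; age 20 < 21 ✗ → not eligible.
Transit Subsidy — service 82 days ≥ 6 weeks (≈42 days) ✓; dept Sales ✓; grade P5 ≥ P2 ✓ → eligible.

Transit Subsidy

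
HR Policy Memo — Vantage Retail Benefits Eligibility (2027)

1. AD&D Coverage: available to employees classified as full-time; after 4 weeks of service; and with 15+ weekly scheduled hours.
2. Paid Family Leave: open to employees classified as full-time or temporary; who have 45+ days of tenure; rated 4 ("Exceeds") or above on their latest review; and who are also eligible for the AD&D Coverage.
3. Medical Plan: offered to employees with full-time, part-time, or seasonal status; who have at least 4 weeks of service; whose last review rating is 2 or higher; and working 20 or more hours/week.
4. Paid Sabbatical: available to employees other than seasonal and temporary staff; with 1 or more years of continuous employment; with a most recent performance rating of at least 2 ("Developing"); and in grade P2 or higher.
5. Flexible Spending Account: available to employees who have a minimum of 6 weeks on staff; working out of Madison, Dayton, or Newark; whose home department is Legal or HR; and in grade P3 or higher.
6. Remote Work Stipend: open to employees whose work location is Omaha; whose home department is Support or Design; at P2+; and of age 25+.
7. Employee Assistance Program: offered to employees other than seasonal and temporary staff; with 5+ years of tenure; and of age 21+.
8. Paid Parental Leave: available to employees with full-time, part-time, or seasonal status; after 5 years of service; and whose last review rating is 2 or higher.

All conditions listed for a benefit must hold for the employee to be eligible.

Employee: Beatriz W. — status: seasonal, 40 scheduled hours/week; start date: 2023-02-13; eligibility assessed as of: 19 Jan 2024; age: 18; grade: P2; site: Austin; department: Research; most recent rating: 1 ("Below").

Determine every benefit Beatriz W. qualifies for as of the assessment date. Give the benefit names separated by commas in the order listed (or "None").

None

Service from 2023-02-13 to 19 Jan 2024: 340 days.
AD&D Coverage — status seasonal ✗ (requires full-time) → not eligible.
Paid Family Leave — status seasonal ✗ (requires full-time or temporary) → not eligible.
Medical Plan — status seasonal ✓; service 340 days ≥ 4 weeks (≈28 days) ✓; rating 1 < 2 ✗ → not eligible.
Paid Sabbatical — status seasonal ✗ (excluded) → not eligible.
Flexible Spending Account — service 340 days ≥ 6 weeks (≈42 days) ✓; site Austin ✗ (not Madison, Dayton, or Newark) → not eligible.
Remote Work Stipend — site Austin ✗ (not Omaha) → not eligible.
Employee Assistance Program — status seasonal ✗ (excluded) → not eligible.
Paid Parental Leave — status seasonal ✓; service 340 days < 5 years (≈1825 days) ✗ → not eligible.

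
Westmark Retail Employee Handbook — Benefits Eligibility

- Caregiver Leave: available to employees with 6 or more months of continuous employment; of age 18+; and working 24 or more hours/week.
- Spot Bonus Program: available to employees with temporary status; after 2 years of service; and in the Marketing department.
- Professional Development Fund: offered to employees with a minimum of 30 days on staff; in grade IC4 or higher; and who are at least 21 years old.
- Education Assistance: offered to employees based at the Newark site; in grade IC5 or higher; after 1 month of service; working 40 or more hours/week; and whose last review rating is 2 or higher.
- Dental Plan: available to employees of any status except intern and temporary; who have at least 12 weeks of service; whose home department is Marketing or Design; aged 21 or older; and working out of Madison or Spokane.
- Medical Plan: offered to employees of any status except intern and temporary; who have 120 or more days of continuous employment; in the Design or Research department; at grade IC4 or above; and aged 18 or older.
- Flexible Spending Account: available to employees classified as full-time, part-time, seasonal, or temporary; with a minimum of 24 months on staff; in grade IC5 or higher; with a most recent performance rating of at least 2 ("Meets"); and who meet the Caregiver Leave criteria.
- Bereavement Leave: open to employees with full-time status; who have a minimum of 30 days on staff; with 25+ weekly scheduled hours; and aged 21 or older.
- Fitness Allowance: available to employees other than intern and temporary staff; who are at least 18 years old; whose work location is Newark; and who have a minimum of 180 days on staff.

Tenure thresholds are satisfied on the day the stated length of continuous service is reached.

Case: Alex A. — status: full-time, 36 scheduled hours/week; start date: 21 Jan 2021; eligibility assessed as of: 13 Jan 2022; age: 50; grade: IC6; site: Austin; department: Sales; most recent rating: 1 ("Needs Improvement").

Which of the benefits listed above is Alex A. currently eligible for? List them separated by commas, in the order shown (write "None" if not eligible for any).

Service from 21 Jan 2021 to 13 Jan 2022: 357 days.
Caregiver Leave — service 357 days ≥ 6 months (≈180 days) ✓; age 50 ≥ 18 ✓; 36 hrs/wk ≥ 24 ✓ → eligible.
Spot Bonus Program — status full-time ✗ (requires temporary) → not eligible.
Professional Development Fund — service 357 days ≥ 30 days ✓; grade IC6 ≥ IC4 ✓; age 50 ≥ 21 ✓ → eligible.
Education Assistance — site Austin ✗ (not Newark) → not eligible.
Dental Plan — status full-time ✓ (not excluded); service 357 days ≥ 12 weeks (≈84 days) ✓; dept Sales ✗ → not eligible.
Medical Plan — status full-time ✓ (not excluded); service 357 days ≥ 120 days ✓; dept Sales ✗ → not eligible.
Flexible Spending Account — status full-time ✓; service 357 days < 24 months (≈720 days) ✗ → not eligible.
Bereavement Leave — status full-time ✓; service 357 days ≥ 30 days ✓; 36 hrs/wk ≥ 25 ✓; age 50 ≥ 21 ✓ → eligible.
Fitness Allowance — status full-time ✓ (not excluded); age 50 ≥ 18 ✓; site Austin ✗ (not Newark) → not eligible.

Caregiver Leave, Professional Development Fund, Bereavement Leave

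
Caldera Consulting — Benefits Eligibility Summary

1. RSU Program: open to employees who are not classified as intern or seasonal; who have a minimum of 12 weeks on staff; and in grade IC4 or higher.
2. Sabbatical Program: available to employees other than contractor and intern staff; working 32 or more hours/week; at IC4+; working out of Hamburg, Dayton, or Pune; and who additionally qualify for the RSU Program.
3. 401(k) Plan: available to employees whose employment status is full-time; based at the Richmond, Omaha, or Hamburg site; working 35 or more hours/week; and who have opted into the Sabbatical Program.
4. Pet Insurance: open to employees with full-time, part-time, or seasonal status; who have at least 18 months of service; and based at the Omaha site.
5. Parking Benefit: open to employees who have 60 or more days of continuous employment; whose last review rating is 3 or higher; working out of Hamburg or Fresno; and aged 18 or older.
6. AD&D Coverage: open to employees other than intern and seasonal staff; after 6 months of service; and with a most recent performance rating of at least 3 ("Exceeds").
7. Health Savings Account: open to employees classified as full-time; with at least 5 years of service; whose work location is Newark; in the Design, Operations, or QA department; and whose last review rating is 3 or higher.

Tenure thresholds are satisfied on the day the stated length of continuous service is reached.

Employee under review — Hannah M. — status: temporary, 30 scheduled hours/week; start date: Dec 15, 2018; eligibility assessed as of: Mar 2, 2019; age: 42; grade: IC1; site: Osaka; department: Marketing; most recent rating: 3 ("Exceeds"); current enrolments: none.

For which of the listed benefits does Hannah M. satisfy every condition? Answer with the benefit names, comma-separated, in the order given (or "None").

None

Service from Dec 15, 2018 to Mar 2, 2019: 77 days.
RSU Program — status temporary ✓ (not excluded); service 77 days < 12 weeks (≈84 days) ✗ → not eligible.
Sabbatical Program — status temporary ✓ (not excluded); 30 hrs/wk < 32 ✗ → not eligible.
401(k) Plan — status temporary ✗ (requires full-time) → not eligible.
Pet Insurance — status temporary ✗ (requires full-time, part-time, or seasonal) → not eligible.
Parking Benefit — service 77 days ≥ 60 days ✓; rating 3 ≥ 3 ✓; site Osaka ✗ (not Hamburg or Fresno) → not eligible.
AD&D Coverage — status temporary ✓ (not excluded); service 77 days < 6 months (≈180 days) ✗ → not eligible.
Health Savings Account — status temporary ✗ (requires full-time) → not eligible.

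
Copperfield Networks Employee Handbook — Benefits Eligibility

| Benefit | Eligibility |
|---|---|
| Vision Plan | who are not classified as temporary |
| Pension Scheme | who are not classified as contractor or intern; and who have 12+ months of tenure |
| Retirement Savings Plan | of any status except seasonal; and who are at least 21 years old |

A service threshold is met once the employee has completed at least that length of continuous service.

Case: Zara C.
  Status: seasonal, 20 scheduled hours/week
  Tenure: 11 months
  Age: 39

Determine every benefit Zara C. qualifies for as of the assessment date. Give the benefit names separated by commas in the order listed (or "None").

Vision Plan — status seasonal ✓ (not excluded) → eligible.
Pension Scheme — status seasonal ✓ (not excluded); service 11 months < 12 months ✗ → not eligible.
Retirement Savings Plan — status seasonal ✗ (excluded) → not eligible.

Vision Plan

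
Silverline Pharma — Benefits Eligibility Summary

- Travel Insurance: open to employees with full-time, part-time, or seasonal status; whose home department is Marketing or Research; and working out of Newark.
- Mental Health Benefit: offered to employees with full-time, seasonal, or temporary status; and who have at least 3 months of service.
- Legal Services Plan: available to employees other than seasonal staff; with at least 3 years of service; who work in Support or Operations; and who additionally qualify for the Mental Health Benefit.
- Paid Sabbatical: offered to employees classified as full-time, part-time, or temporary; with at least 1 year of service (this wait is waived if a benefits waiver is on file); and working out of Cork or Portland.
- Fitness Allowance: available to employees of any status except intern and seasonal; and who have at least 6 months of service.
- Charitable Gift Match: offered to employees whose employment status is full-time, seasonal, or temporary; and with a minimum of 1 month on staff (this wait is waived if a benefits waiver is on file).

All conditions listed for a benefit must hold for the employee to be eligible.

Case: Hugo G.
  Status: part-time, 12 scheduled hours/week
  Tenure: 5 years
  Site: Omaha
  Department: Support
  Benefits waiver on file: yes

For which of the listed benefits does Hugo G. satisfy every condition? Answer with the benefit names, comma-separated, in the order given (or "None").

Travel Insurance — status part-time ✓; dept Support ✗ → not eligible.
Mental Health Benefit — status part-time ✗ (requires full-time, seasonal, or temporary) → not eligible.
Legal Services Plan — status part-time ✓ (not excluded); service 5 years ≥ 3 years ✓; dept Support ✓; not eligible for Mental Health Benefit ✗ → not eligible.
Paid Sabbatical — status part-time ✓; benefits waiver on file ✓; site Omaha ✗ (not Cork or Portland) → not eligible.
Fitness Allowance — status part-time ✓ (not excluded); service 5 years ≥ 6 months (≈180 days) ✓ → eligible.
Charitable Gift Match — status part-time ✗ (requires full-time, seasonal, or temporary) → not eligible.

Fitness Allowance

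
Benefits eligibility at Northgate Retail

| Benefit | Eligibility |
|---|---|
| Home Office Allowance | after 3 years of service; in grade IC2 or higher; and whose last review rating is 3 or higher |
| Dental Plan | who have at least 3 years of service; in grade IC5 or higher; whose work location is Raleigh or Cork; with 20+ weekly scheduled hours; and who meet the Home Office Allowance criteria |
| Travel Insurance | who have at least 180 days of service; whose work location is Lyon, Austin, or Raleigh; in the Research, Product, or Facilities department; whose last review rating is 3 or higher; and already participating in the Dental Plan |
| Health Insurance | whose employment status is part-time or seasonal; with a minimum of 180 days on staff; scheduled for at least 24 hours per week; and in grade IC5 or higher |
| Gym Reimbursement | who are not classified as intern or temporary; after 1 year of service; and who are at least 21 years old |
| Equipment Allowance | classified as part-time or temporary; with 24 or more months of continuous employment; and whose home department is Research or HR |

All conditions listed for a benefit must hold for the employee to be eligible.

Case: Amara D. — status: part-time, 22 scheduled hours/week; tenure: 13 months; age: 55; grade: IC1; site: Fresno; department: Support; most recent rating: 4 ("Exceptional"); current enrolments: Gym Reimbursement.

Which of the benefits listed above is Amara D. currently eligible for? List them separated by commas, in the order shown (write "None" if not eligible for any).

Home Office Allowance — service 13 months < 3 years (≈1095 days) ✗ → not eligible.
Dental Plan — service 13 months < 3 years (≈1095 days) ✗ → not eligible.
Travel Insurance — service 13 months ≥ 180 days ✓; site Fresno ✗ (not Lyon, Austin, or Raleigh) → not eligible.
Health Insurance — status part-time ✓; service 13 months ≥ 180 days ✓; 22 hrs/wk < 24 ✗ → not eligible.
Gym Reimbursement — status part-time ✓ (not excluded); service 13 months ≥ 1 year (≈365 days) ✓; age 55 ≥ 21 ✓ → eligible.
Equipment Allowance — status part-time ✓; service 13 months < 24 months ✗ → not eligible.

Gym Reimbursement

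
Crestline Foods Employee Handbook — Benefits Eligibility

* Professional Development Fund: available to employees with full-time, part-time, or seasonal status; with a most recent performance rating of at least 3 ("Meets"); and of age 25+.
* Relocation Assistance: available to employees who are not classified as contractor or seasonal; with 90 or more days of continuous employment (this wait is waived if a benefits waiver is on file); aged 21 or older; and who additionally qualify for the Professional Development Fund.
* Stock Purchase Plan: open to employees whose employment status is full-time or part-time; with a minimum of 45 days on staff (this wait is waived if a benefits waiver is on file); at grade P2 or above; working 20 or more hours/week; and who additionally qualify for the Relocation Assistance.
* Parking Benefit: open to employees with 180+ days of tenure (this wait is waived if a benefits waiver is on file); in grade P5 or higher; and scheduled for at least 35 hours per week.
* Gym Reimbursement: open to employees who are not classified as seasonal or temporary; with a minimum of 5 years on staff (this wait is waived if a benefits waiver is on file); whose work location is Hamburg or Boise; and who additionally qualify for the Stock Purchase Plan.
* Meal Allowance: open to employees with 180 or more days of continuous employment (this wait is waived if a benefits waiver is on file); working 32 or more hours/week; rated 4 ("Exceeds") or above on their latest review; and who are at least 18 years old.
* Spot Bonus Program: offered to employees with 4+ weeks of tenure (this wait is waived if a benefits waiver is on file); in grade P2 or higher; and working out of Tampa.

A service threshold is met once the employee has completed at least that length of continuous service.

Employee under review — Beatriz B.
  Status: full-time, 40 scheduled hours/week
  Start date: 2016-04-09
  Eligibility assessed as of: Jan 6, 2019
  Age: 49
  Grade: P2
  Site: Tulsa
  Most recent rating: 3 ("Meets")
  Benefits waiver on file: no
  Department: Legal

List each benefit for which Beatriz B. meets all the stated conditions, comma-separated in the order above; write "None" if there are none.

Professional Development Fund, Relocation Assistance, Stock Purchase Plan

Service from 2016-04-09 to Jan 6, 2019: 1002 days.
Professional Development Fund — status full-time ✓; rating 3 ≥ 3 ✓; age 49 ≥ 25 ✓ → eligible.
Relocation Assistance — status full-time ✓ (not excluded); no waiver, service 1002 days ≥ 90 days ✓; age 49 ≥ 21 ✓; eligible for Professional Development Fund ✓ → eligible.
Stock Purchase Plan — status full-time ✓; no waiver, service 1002 days ≥ 45 days ✓; grade P2 ≥ P2 ✓; 40 hrs/wk ≥ 20 ✓; eligible for Relocation Assistance ✓ → eligible.
Parking Benefit — no waiver, service 1002 days ≥ 180 days ✓; grade P2 < P5 ✗ → not eligible.
Gym Reimbursement — status full-time ✓ (not excluded); no waiver, service 1002 days < 5 years (≈1825 days) ✗ → not eligible.
Meal Allowance — no waiver, service 1002 days ≥ 180 days ✓; 40 hrs/wk ≥ 32 ✓; rating 3 < 4 ✗ → not eligible.
Spot Bonus Program — no waiver, service 1002 days ≥ 4 weeks (≈28 days) ✓; grade P2 ≥ P2 ✓; site Tulsa ✗ (not Tampa) → not eligible.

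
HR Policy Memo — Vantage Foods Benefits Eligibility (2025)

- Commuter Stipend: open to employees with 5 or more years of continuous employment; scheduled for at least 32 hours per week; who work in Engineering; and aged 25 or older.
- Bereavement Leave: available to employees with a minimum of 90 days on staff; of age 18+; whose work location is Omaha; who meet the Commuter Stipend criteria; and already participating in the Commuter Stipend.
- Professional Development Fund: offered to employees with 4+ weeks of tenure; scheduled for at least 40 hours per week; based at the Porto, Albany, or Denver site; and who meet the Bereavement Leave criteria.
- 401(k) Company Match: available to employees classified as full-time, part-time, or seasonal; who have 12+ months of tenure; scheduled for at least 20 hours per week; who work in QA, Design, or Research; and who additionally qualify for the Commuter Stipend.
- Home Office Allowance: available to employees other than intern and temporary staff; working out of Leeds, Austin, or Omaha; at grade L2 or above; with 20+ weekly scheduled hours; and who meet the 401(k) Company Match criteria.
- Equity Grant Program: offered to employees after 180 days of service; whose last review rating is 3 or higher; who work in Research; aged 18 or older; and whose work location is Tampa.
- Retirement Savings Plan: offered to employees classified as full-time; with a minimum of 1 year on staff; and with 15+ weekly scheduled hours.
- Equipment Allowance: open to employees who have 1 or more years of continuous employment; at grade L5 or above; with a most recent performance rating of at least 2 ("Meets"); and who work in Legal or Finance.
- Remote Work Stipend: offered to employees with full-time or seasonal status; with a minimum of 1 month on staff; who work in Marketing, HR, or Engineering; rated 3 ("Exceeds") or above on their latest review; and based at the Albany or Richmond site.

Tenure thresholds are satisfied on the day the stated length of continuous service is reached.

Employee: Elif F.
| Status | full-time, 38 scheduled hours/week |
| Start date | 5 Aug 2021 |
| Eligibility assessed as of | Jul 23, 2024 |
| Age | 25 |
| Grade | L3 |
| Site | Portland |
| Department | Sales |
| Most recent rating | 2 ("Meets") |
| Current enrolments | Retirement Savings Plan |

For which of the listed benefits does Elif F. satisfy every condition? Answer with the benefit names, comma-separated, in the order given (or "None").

Service from 5 Aug 2021 to Jul 23, 2024: 1083 days.
Commuter Stipend — service 1083 days < 5 years (≈1825 days) ✗ → not eligible.
Bereavement Leave — service 1083 days ≥ 90 days ✓; age 25 ≥ 18 ✓; site Portland ✗ (not Omaha) → not eligible.
Professional Development Fund — service 1083 days ≥ 4 weeks (≈28 days) ✓; 38 hrs/wk < 40 ✗ → not eligible.
401(k) Company Match — status full-time ✓; service 1083 days ≥ 12 months (≈360 days) ✓; 38 hrs/wk ≥ 20 ✓; dept Sales ✗ → not eligible.
Home Office Allowance — status full-time ✓ (not excluded); site Portland ✗ (not Leeds, Austin, or Omaha) → not eligible.
Equity Grant Program — service 1083 days ≥ 180 days ✓; rating 2 < 3 ✗ → not eligible.
Retirement Savings Plan — status full-time ✓; service 1083 days ≥ 1 year (≈365 days) ✓; 38 hrs/wk ≥ 15 ✓ → eligible.
Equipment Allowance — service 1083 days ≥ 1 year (≈365 days) ✓; grade L3 < L5 ✗ → not eligible.
Remote Work Stipend — status full-time ✓; service 1083 days ≥ 1 month (≈30 days) ✓; dept Sales ✗ → not eligible.

Retirement Savings Plan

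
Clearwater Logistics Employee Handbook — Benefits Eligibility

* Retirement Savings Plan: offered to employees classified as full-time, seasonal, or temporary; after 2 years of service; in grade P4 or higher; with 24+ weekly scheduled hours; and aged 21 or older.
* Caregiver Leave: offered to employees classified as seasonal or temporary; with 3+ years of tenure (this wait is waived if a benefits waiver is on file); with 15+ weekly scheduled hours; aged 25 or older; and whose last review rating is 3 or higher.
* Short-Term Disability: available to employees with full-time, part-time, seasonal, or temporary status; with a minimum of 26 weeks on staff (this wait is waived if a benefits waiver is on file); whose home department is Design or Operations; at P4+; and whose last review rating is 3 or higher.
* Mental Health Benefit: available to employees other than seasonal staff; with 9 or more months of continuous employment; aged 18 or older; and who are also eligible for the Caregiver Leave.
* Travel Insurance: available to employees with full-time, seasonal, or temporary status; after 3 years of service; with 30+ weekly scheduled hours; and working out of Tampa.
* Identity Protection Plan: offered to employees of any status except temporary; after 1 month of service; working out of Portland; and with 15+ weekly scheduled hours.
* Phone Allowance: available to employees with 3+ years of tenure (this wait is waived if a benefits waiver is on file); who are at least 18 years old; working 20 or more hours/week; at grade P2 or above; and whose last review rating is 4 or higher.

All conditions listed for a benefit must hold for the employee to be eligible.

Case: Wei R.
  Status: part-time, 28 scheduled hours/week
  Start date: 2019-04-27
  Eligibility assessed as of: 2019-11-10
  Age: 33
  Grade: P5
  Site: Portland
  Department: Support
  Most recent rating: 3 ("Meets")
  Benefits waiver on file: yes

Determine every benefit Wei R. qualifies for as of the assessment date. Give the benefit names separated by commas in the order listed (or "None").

Service from 2019-04-27 to 2019-11-10: 197 days.
Retirement Savings Plan — status part-time ✗ (requires full-time, seasonal, or temporary) → not eligible.
Caregiver Leave — status part-time ✗ (requires seasonal or temporary) → not eligible.
Short-Term Disability — status part-time ✓; benefits waiver on file ✓; dept Support ✗ → not eligible.
Mental Health Benefit — status part-time ✓ (not excluded); service 197 days < 9 months (≈270 days) ✗ → not eligible.
Travel Insurance — status part-time ✗ (requires full-time, seasonal, or temporary) → not eligible.
Identity Protection Plan — status part-time ✓ (not excluded); service 197 days ≥ 1 month (≈30 days) ✓; site Portland ✓; 28 hrs/wk ≥ 15 ✓ → eligible.
Phone Allowance — benefits waiver on file ✓; age 33 ≥ 18 ✓; 28 hrs/wk ≥ 20 ✓; grade P5 ≥ P2 ✓; rating 3 < 4 ✗ → not eligible.

Identity Protection Plan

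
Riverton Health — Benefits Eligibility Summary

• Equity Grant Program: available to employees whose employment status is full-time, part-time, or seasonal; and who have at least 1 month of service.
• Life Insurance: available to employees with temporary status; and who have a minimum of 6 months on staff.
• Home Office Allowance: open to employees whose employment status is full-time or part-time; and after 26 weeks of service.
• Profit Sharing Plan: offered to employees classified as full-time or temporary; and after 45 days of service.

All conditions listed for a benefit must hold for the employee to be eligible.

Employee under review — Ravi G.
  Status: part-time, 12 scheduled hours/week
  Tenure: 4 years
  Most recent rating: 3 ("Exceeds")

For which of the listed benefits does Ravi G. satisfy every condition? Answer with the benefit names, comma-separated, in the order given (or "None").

Equity Grant Program — status part-time ✓; service 4 years ≥ 1 month (≈30 days) ✓ → eligible.
Life Insurance — status part-time ✗ (requires temporary) → not eligible.
Home Office Allowance — status part-time ✓; service 4 years ≥ 26 weeks (≈182 days) ✓ → eligible.
Profit Sharing Plan — status part-time ✗ (requires full-time or temporary) → not eligible.

Equity Grant Program, Home Office Allowance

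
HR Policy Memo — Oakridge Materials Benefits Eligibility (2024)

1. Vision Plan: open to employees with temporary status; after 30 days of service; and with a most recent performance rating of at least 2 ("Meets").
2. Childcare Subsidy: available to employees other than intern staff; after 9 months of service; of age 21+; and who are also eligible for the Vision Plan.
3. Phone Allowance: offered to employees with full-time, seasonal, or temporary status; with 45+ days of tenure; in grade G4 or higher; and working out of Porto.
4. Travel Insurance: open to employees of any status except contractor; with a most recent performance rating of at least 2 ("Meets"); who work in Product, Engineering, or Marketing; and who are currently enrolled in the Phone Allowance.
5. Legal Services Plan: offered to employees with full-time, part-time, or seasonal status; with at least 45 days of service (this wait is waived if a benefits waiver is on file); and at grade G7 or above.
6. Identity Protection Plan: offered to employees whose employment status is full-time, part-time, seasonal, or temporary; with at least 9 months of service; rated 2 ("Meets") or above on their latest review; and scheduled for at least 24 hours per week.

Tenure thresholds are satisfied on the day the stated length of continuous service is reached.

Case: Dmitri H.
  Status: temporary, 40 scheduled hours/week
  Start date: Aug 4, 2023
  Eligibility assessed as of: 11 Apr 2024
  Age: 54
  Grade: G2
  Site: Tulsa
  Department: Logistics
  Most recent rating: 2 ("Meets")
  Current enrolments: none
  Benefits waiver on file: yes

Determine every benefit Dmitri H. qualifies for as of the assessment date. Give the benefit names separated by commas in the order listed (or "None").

Service from Aug 4, 2023 to 11 Apr 2024: 251 days.
Vision Plan — status temporary ✓; service 251 days ≥ 30 days ✓; rating 2 ≥ 2 ✓ → eligible.
Childcare Subsidy — status temporary ✓ (not excluded); service 251 days < 9 months (≈270 days) ✗ → not eligible.
Phone Allowance — status temporary ✓; service 251 days ≥ 45 days ✓; grade G2 < G4 ✗ → not eligible.
Travel Insurance — status temporary ✓ (not excluded); rating 2 ≥ 2 ✓; dept Logistics ✗ → not eligible.
Legal Services Plan — status temporary ✗ (requires full-time, part-time, or seasonal) → not eligible.
Identity Protection Plan — status temporary ✓; service 251 days < 9 months (≈270 days) ✗ → not eligible.

Vision Plan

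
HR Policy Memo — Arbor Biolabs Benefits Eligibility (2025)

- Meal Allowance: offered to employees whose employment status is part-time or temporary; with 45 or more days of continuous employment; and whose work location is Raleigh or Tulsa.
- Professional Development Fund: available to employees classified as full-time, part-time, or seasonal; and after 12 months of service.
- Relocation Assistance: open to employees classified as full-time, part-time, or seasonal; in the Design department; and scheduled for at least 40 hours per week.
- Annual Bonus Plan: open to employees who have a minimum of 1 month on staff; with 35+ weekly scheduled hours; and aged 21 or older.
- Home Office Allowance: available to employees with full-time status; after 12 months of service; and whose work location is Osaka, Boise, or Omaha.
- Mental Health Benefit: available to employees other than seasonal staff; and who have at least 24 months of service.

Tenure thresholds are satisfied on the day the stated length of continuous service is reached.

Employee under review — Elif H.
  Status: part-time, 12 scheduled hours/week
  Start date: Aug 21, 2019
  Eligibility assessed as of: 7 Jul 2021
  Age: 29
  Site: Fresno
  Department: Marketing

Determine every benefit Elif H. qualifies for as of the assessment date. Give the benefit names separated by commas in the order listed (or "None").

Service from Aug 21, 2019 to 7 Jul 2021: 686 days.
Meal Allowance — status part-time ✓; service 686 days ≥ 45 days ✓; site Fresno ✗ (not Raleigh or Tulsa) → not eligible.
Professional Development Fund — status part-time ✓; service 686 days ≥ 12 months (≈360 days) ✓ → eligible.
Relocation Assistance — status part-time ✓; dept Marketing ✗ → not eligible.
Annual Bonus Plan — service 686 days ≥ 1 month (≈30 days) ✓; 12 hrs/wk < 35 ✗ → not eligible.
Home Office Allowance — status part-time ✗ (requires full-time) → not eligible.
Mental Health Benefit — status part-time ✓ (not excluded); service 686 days < 24 months (≈720 days) ✗ → not eligible.

Professional Development Fund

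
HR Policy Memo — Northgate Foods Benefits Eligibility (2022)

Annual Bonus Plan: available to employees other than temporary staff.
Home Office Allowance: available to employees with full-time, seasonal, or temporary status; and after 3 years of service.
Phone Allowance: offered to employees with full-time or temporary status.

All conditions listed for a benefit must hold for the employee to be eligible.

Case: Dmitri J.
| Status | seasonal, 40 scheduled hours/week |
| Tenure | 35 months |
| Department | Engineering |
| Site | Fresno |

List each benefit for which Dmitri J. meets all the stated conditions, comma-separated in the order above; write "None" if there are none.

Annual Bonus Plan — status seasonal ✓ (not excluded) → eligible.
Home Office Allowance — status seasonal ✓; service 35 months < 3 years (≈1095 days) ✗ → not eligible.
Phone Allowance — status seasonal ✗ (requires full-time or temporary) → not eligible.

Annual Bonus Plan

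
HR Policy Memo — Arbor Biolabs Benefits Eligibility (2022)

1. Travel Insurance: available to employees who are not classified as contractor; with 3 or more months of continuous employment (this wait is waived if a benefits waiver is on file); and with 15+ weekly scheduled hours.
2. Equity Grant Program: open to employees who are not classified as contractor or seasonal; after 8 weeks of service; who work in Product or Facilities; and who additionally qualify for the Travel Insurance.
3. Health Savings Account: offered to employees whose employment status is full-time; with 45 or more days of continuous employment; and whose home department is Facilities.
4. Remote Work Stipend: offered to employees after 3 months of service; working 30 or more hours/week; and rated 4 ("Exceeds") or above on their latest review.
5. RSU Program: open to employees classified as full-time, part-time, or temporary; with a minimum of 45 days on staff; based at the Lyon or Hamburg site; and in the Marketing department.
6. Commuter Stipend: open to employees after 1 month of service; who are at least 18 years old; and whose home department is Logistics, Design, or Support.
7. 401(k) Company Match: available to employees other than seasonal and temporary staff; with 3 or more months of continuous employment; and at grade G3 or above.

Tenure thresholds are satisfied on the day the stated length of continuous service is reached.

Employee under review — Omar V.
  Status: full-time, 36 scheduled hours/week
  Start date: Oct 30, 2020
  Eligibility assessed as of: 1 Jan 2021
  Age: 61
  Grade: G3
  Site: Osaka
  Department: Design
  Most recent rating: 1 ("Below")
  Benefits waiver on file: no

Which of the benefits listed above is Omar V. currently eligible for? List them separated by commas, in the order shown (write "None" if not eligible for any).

Service from Oct 30, 2020 to 1 Jan 2021: 63 days.
Travel Insurance — status full-time ✓ (not excluded); no waiver, service 63 days < 3 months (≈90 days) ✗ → not eligible.
Equity Grant Program — status full-time ✓ (not excluded); service 63 days ≥ 8 weeks (≈56 days) ✓; dept Design ✗ → not eligible.
Health Savings Account — status full-time ✓; service 63 days ≥ 45 days ✓; dept Design ✗ → not eligible.
Remote Work Stipend — service 63 days < 3 months (≈90 days) ✗ → not eligible.
RSU Program — status full-time ✓; service 63 days ≥ 45 days ✓; site Osaka ✗ (not Lyon or Hamburg) → not eligible.
Commuter Stipend — service 63 days ≥ 1 month (≈30 days) ✓; age 61 ≥ 18 ✓; dept Design ✓ → eligible.
401(k) Company Match — status full-time ✓ (not excluded); service 63 days < 3 months (≈90 days) ✗ → not eligible.

Commuter Stipend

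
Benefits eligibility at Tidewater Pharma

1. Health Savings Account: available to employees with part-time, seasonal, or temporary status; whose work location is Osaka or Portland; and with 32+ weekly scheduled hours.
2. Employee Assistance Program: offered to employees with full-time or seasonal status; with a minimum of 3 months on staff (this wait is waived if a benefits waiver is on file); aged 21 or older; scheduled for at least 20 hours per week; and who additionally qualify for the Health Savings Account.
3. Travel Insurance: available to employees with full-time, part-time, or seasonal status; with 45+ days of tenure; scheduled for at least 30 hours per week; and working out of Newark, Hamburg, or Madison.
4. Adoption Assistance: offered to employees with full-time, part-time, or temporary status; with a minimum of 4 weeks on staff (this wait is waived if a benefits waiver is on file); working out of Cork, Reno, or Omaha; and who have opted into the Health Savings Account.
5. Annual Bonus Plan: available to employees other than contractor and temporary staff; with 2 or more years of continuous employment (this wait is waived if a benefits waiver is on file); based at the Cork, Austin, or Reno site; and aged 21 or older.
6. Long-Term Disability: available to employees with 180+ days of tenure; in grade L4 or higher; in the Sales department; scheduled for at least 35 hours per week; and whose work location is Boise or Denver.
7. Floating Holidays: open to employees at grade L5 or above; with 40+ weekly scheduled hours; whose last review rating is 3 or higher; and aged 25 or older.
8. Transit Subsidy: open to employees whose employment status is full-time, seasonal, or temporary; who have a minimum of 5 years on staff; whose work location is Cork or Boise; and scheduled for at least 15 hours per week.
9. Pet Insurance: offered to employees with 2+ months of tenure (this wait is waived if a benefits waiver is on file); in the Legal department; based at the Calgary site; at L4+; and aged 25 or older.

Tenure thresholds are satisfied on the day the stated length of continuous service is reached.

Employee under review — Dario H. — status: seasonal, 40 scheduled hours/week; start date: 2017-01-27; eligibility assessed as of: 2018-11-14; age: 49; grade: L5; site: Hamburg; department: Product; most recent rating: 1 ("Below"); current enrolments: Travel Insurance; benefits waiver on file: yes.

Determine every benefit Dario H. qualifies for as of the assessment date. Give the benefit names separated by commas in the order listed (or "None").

Service from 2017-01-27 to 2018-11-14: 656 days.
Health Savings Account — status seasonal ✓; site Hamburg ✗ (not Osaka or Portland) → not eligible.
Employee Assistance Program — status seasonal ✓; benefits waiver on file ✓; age 49 ≥ 21 ✓; 40 hrs/wk ≥ 20 ✓; not eligible for Health Savings Account ✗ → not eligible.
Travel Insurance — status seasonal ✓; service 656 days ≥ 45 days ✓; 40 hrs/wk ≥ 30 ✓; site Hamburg ✓ → eligible.
Adoption Assistance — status seasonal ✗ (requires full-time, part-time, or temporary) → not eligible.
Annual Bonus Plan — status seasonal ✓ (not excluded); benefits waiver on file ✓; site Hamburg ✗ (not Cork, Austin, or Reno) → not eligible.
Long-Term Disability — service 656 days ≥ 180 days ✓; grade L5 ≥ L4 ✓; dept Product ✗ → not eligible.
Floating Holidays — grade L5 ≥ L5 ✓; 40 hrs/wk ≥ 40 ✓; rating 1 < 3 ✗ → not eligible.
Transit Subsidy — status seasonal ✓; service 656 days < 5 years (≈1825 days) ✗ → not eligible.
Pet Insurance — benefits waiver on file ✓; dept Product ✗ → not eligible.

Travel Insurance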